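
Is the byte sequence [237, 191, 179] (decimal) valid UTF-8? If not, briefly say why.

Structurally a 3-byte sequence; payload = 0xDFF3.
But 0xDFF3 is in U+D800–U+DFFF, the surrogate range. Surrogates are not Unicode scalar values and are forbidden in UTF-8.

invalid (encodes a surrogate (U+D800–U+DFFF))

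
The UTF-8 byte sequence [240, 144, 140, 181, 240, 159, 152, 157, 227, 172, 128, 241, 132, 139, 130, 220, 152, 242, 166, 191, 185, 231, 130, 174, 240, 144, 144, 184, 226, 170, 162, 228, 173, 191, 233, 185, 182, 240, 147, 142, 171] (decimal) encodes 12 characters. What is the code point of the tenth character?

Offset 0: leading byte 0xF0 = 11110000 → 4-byte char #1 = F0 90 8C B5.
Offset 4: leading byte 0xF0 = 11110000 → 4-byte char #2 = F0 9F 98 9D.
Offset 8: leading byte 0xE3 = 11100011 → 3-byte char #3 = E3 AC 80.
Offset 11: leading byte 0xF1 = 11110001 → 4-byte char #4 = F1 84 8B 82.
Offset 15: leading byte 0xDC = 11011100 → 2-byte char #5 = DC 98.
Offset 17: leading byte 0xF2 = 11110010 → 4-byte char #6 = F2 A6 BF B9.
Offset 21: leading byte 0xE7 = 11100111 → 3-byte char #7 = E7 82 AE.
Offset 24: leading byte 0xF0 = 11110000 → 4-byte char #8 = F0 90 90 B8.
Offset 28: leading byte 0xE2 = 11100010 → 3-byte char #9 = E2 AA A2.
Offset 31: leading byte 0xE4 = 11100100 → 3-byte char #10 = E4 AD BF.
Leading byte 0xE4 = 11100100 matches 1110xxxx → 3-byte sequence.
Byte 1: 0xE4 = 11100100, payload 0100 (4 bits).
Byte 2: 0xAD = 10101101 (10xxxxxx ✓), payload 101101.
Byte 3: 0xBF = 10111111 (10xxxxxx ✓), payload 111111.
Concatenate: 0100101101111111 = 0x4B7F (16 bits → U+4B7F).

U+4B7F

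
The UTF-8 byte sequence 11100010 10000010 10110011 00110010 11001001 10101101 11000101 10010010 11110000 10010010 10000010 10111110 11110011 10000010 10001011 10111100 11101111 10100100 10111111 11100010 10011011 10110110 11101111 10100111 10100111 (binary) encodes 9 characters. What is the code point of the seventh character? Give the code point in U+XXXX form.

Offset 0: leading byte 0xE2 = 11100010 → 3-byte char #1 = E2 82 B3.
Offset 3: leading byte 0x32 = 00110010 → 1-byte char #2 = 32.
Offset 4: leading byte 0xC9 = 11001001 → 2-byte char #3 = C9 AD.
Offset 6: leading byte 0xC5 = 11000101 → 2-byte char #4 = C5 92.
Offset 8: leading byte 0xF0 = 11110000 → 4-byte char #5 = F0 92 82 BE.
Offset 12: leading byte 0xF3 = 11110011 → 4-byte char #6 = F3 82 8B BC.
Offset 16: leading byte 0xEF = 11101111 → 3-byte char #7 = EF A4 BF.
Leading byte 0xEF = 11101111 matches 1110xxxx → 3-byte sequence.
Byte 1: 0xEF = 11101111, payload 1111 (4 bits).
Byte 2: 0xA4 = 10100100 (10xxxxxx ✓), payload 100100.
Byte 3: 0xBF = 10111111 (10xxxxxx ✓), payload 111111.
Concatenate: 1111100100111111 = 0xF93F (16 bits → U+F93F).

U+F93F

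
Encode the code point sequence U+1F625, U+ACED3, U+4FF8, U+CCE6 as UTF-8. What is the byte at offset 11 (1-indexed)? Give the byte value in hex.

0xB8

1-indexed offset 11 is 0-indexed offset 10.
U+1F625 → 4-byte form F0 9F 98 A5 at offsets 0–3.
U+ACED3 → 4-byte form F2 AC BB 93 at offsets 4–7.
U+4FF8 → 3-byte form E4 BF B8 at offsets 8–10.
Offset 10 falls in char 3's range; it's byte 3 of E4 BF B8 = 0xB8.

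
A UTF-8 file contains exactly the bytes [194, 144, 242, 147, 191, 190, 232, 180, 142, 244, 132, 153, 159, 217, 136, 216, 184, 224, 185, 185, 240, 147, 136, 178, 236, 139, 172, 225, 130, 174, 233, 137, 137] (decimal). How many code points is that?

11

Byte at offset 0: 0xC2 = 11000010 → 2-byte char (#1). Advance 2.
Byte at offset 2: 0xF2 = 11110010 → 4-byte char (#2). Advance 4.
Byte at offset 6: 0xE8 = 11101000 → 3-byte char (#3). Advance 3.
Byte at offset 9: 0xF4 = 11110100 → 4-byte char (#4). Advance 4.
Byte at offset 13: 0xD9 = 11011001 → 2-byte char (#5). Advance 2.
Byte at offset 15: 0xD8 = 11011000 → 2-byte char (#6). Advance 2.
Byte at offset 17: 0xE0 = 11100000 → 3-byte char (#7). Advance 3.
Byte at offset 20: 0xF0 = 11110000 → 4-byte char (#8). Advance 4.
Byte at offset 24: 0xEC = 11101100 → 3-byte char (#9). Advance 3.
Byte at offset 27: 0xE1 = 11100001 → 3-byte char (#10). Advance 3.
Byte at offset 30: 0xE9 = 11101001 → 3-byte char (#11). Advance 3.
Reached end at offset 33 after 11 code points.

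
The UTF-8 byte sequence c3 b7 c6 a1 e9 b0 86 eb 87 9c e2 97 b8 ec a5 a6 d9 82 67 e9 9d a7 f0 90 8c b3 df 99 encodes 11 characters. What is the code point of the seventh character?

Offset 0: leading byte 0xC3 = 11000011 → 2-byte char #1 = C3 B7.
Offset 2: leading byte 0xC6 = 11000110 → 2-byte char #2 = C6 A1.
Offset 4: leading byte 0xE9 = 11101001 → 3-byte char #3 = E9 B0 86.
Offset 7: leading byte 0xEB = 11101011 → 3-byte char #4 = EB 87 9C.
Offset 10: leading byte 0xE2 = 11100010 → 3-byte char #5 = E2 97 B8.
Offset 13: leading byte 0xEC = 11101100 → 3-byte char #6 = EC A5 A6.
Offset 16: leading byte 0xD9 = 11011001 → 2-byte char #7 = D9 82.
Leading byte 0xD9 = 11011001 matches 110xxxxx → 2-byte sequence.
Byte 1: 0xD9 = 11011001, payload 11001 (5 bits).
Byte 2: 0x82 = 10000010 (10xxxxxx ✓), payload 000010.
Concatenate: 11001000010 = 0x642 (11 bits → U+0642).

U+0642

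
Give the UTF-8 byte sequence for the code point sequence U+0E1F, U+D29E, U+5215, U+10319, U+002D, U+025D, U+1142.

E0 B8 9F ED 8A 9E E5 88 95 F0 90 8C 99 2D C9 9D E1 85 82

U+0E1F: 3-byte form → E0 B8 9F.
U+D29E: 3-byte form → ED 8A 9E.
U+5215: 3-byte form → E5 88 95.
U+10319: 4-byte form → F0 90 8C 99.
U+002D: 1-byte form → 2D.
U+025D: 2-byte form → C9 9D.
U+1142: 3-byte form → E1 85 82.
Concatenated (19 bytes): E0 B8 9F ED 8A 9E E5 88 95 F0 90 8C 99 2D C9 9D E1 85 82.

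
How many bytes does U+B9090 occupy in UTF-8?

4

U+B9090 = 0xB9090. UTF-8 uses 1 byte below 0x80, 2 below 0x800, 3 below 0x10000, 4 up to 0x10FFFF. 0xB9090 is in U+10000–U+10FFFF → 4 bytes.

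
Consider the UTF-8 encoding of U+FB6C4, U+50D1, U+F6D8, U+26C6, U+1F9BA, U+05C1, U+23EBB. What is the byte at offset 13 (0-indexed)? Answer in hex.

U+FB6C4 → 4-byte form F3 BB 9B 84 at offsets 0–3.
U+50D1 → 3-byte form E5 83 91 at offsets 4–6.
U+F6D8 → 3-byte form EF 9B 98 at offsets 7–9.
U+26C6 → 3-byte form E2 9B 86 at offsets 10–12.
U+1F9BA → 4-byte form F0 9F A6 BA at offsets 13–16.
Offset 13 falls in char 5's range; it's byte 1 of F0 9F A6 BA = 0xF0.

0xF0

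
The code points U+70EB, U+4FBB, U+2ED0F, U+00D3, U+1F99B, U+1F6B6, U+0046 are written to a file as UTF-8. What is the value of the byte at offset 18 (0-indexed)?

U+70EB → 3-byte form E7 83 AB at offsets 0–2.
U+4FBB → 3-byte form E4 BE BB at offsets 3–5.
U+2ED0F → 4-byte form F0 AE B4 8F at offsets 6–9.
U+00D3 → 2-byte form C3 93 at offsets 10–11.
U+1F99B → 4-byte form F0 9F A6 9B at offsets 12–15.
U+1F6B6 → 4-byte form F0 9F 9A B6 at offsets 16–19.
Offset 18 falls in char 6's range; it's byte 3 of F0 9F 9A B6 = 0x9A.

0x9A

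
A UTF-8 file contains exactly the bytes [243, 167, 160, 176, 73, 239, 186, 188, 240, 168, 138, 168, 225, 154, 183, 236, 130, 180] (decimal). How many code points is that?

Byte at offset 0: 0xF3 = 11110011 → 4-byte char (#1). Advance 4.
Byte at offset 4: 0x49 = 01001001 → 1-byte char (#2). Advance 1.
Byte at offset 5: 0xEF = 11101111 → 3-byte char (#3). Advance 3.
Byte at offset 8: 0xF0 = 11110000 → 4-byte char (#4). Advance 4.
Byte at offset 12: 0xE1 = 11100001 → 3-byte char (#5). Advance 3.
Byte at offset 15: 0xEC = 11101100 → 3-byte char (#6). Advance 3.
Reached end at offset 18 after 6 code points.

6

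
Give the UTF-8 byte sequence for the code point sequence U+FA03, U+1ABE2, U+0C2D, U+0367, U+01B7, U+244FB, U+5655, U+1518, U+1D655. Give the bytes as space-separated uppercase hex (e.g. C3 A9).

U+FA03: 3-byte form → EF A8 83.
U+1ABE2: 4-byte form → F0 9A AF A2.
U+0C2D: 3-byte form → E0 B0 AD.
U+0367: 2-byte form → CD A7.
U+01B7: 2-byte form → C6 B7.
U+244FB: 4-byte form → F0 A4 93 BB.
U+5655: 3-byte form → E5 99 95.
U+1518: 3-byte form → E1 94 98.
U+1D655: 4-byte form → F0 9D 99 95.
Concatenated (28 bytes): EF A8 83 F0 9A AF A2 E0 B0 AD CD A7 C6 B7 F0 A4 93 BB E5 99 95 E1 94 98 F0 9D 99 95.

EF A8 83 F0 9A AF A2 E0 B0 AD CD A7 C6 B7 F0 A4 93 BB E5 99 95 E1 94 98 F0 9D 99 95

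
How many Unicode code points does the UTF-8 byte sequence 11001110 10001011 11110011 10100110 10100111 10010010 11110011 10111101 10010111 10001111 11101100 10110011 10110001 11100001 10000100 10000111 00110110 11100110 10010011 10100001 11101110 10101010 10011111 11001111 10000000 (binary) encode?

9

Byte at offset 0: 0xCE = 11001110 → 2-byte char (#1). Advance 2.
Byte at offset 2: 0xF3 = 11110011 → 4-byte char (#2). Advance 4.
Byte at offset 6: 0xF3 = 11110011 → 4-byte char (#3). Advance 4.
Byte at offset 10: 0xEC = 11101100 → 3-byte char (#4). Advance 3.
Byte at offset 13: 0xE1 = 11100001 → 3-byte char (#5). Advance 3.
Byte at offset 16: 0x36 = 00110110 → 1-byte char (#6). Advance 1.
Byte at offset 17: 0xE6 = 11100110 → 3-byte char (#7). Advance 3.
Byte at offset 20: 0xEE = 11101110 → 3-byte char (#8). Advance 3.
Byte at offset 23: 0xCF = 11001111 → 2-byte char (#9). Advance 2.
Reached end at offset 25 after 9 code points.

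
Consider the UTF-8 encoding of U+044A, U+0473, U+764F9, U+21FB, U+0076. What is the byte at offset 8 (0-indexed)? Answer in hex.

0xE2

U+044A → 2-byte form D1 8A at offsets 0–1.
U+0473 → 2-byte form D1 B3 at offsets 2–3.
U+764F9 → 4-byte form F1 B6 93 B9 at offsets 4–7.
U+21FB → 3-byte form E2 87 BB at offsets 8–10.
Offset 8 falls in char 4's range; it's byte 1 of E2 87 BB = 0xE2.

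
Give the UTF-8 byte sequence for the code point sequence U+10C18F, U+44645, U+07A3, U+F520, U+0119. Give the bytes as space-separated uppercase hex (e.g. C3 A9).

F4 8C 86 8F F1 84 99 85 DE A3 EF 94 A0 C4 99

U+10C18F: 4-byte form → F4 8C 86 8F.
U+44645: 4-byte form → F1 84 99 85.
U+07A3: 2-byte form → DE A3.
U+F520: 3-byte form → EF 94 A0.
U+0119: 2-byte form → C4 99.
Concatenated (15 bytes): F4 8C 86 8F F1 84 99 85 DE A3 EF 94 A0 C4 99.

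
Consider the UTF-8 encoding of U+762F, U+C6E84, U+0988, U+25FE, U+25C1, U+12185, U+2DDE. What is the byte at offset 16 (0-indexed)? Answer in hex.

U+762F → 3-byte form E7 98 AF at offsets 0–2.
U+C6E84 → 4-byte form F3 86 BA 84 at offsets 3–6.
U+0988 → 3-byte form E0 A6 88 at offsets 7–9.
U+25FE → 3-byte form E2 97 BE at offsets 10–12.
U+25C1 → 3-byte form E2 97 81 at offsets 13–15.
U+12185 → 4-byte form F0 92 86 85 at offsets 16–19.
Offset 16 falls in char 6's range; it's byte 1 of F0 92 86 85 = 0xF0.

0xF0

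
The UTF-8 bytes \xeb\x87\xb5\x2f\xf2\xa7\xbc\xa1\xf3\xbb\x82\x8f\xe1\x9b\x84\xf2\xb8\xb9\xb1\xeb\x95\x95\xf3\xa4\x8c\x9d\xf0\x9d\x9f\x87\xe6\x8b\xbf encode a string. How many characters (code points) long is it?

10

Byte at offset 0: 0xEB = 11101011 → 3-byte char (#1). Advance 3.
Byte at offset 3: 0x2F = 00101111 → 1-byte char (#2). Advance 1.
Byte at offset 4: 0xF2 = 11110010 → 4-byte char (#3). Advance 4.
Byte at offset 8: 0xF3 = 11110011 → 4-byte char (#4). Advance 4.
Byte at offset 12: 0xE1 = 11100001 → 3-byte char (#5). Advance 3.
Byte at offset 15: 0xF2 = 11110010 → 4-byte char (#6). Advance 4.
Byte at offset 19: 0xEB = 11101011 → 3-byte char (#7). Advance 3.
Byte at offset 22: 0xF3 = 11110011 → 4-byte char (#8). Advance 4.
Byte at offset 26: 0xF0 = 11110000 → 4-byte char (#9). Advance 4.
Byte at offset 30: 0xE6 = 11100110 → 3-byte char (#10). Advance 3.
Reached end at offset 33 after 10 code points.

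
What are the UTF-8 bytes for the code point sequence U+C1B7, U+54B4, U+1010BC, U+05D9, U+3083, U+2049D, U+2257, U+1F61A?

U+C1B7: 3-byte form → EC 86 B7.
U+54B4: 3-byte form → E5 92 B4.
U+1010BC: 4-byte form → F4 81 82 BC.
U+05D9: 2-byte form → D7 99.
U+3083: 3-byte form → E3 82 83.
U+2049D: 4-byte form → F0 A0 92 9D.
U+2257: 3-byte form → E2 89 97.
U+1F61A: 4-byte form → F0 9F 98 9A.
Concatenated (26 bytes): EC 86 B7 E5 92 B4 F4 81 82 BC D7 99 E3 82 83 F0 A0 92 9D E2 89 97 F0 9F 98 9A.

EC 86 B7 E5 92 B4 F4 81 82 BC D7 99 E3 82 83 F0 A0 92 9D E2 89 97 F0 9F 98 9A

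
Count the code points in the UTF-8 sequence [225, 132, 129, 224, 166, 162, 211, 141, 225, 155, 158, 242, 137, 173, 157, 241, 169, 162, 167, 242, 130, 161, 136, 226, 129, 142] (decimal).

Byte at offset 0: 0xE1 = 11100001 → 3-byte char (#1). Advance 3.
Byte at offset 3: 0xE0 = 11100000 → 3-byte char (#2). Advance 3.
Byte at offset 6: 0xD3 = 11010011 → 2-byte char (#3). Advance 2.
Byte at offset 8: 0xE1 = 11100001 → 3-byte char (#4). Advance 3.
Byte at offset 11: 0xF2 = 11110010 → 4-byte char (#5). Advance 4.
Byte at offset 15: 0xF1 = 11110001 → 4-byte char (#6). Advance 4.
Byte at offset 19: 0xF2 = 11110010 → 4-byte char (#7). Advance 4.
Byte at offset 23: 0xE2 = 11100010 → 3-byte char (#8). Advance 3.
Reached end at offset 26 after 8 code points.

8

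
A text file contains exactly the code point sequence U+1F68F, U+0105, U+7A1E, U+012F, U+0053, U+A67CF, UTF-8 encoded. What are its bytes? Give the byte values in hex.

U+1F68F: 4-byte form → F0 9F 9A 8F.
U+0105: 2-byte form → C4 85.
U+7A1E: 3-byte form → E7 A8 9E.
U+012F: 2-byte form → C4 AF.
U+0053: 1-byte form → 53.
U+A67CF: 4-byte form → F2 A6 9F 8F.
Concatenated (16 bytes): F0 9F 9A 8F C4 85 E7 A8 9E C4 AF 53 F2 A6 9F 8F.

F0 9F 9A 8F C4 85 E7 A8 9E C4 AF 53 F2 A6 9F 8F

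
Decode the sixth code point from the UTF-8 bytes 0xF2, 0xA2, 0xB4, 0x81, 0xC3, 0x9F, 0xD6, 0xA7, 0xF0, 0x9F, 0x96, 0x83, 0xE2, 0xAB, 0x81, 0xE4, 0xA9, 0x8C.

Offset 0: leading byte 0xF2 = 11110010 → 4-byte char #1 = F2 A2 B4 81.
Offset 4: leading byte 0xC3 = 11000011 → 2-byte char #2 = C3 9F.
Offset 6: leading byte 0xD6 = 11010110 → 2-byte char #3 = D6 A7.
Offset 8: leading byte 0xF0 = 11110000 → 4-byte char #4 = F0 9F 96 83.
Offset 12: leading byte 0xE2 = 11100010 → 3-byte char #5 = E2 AB 81.
Offset 15: leading byte 0xE4 = 11100100 → 3-byte char #6 = E4 A9 8C.
Leading byte 0xE4 = 11100100 matches 1110xxxx → 3-byte sequence.
Byte 1: 0xE4 = 11100100, payload 0100 (4 bits).
Byte 2: 0xA9 = 10101001 (10xxxxxx ✓), payload 101001.
Byte 3: 0x8C = 10001100 (10xxxxxx ✓), payload 001100.
Concatenate: 0100101001001100 = 0x4A4C (16 bits → U+4A4C).

U+4A4C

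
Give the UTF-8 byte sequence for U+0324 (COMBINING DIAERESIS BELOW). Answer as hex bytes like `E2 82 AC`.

CC A4

U+0324 = 0x324 = 804 decimal. In range U+0080–U+07FF → 2-byte form: 110xxxxx 10xxxxxx.
Binary (11 bits): 01100100100.
Split 5+6: 01100 | 100100.
Byte 1: 11001100 = 0xCC.
Byte 2: 10100100 = 0xA4.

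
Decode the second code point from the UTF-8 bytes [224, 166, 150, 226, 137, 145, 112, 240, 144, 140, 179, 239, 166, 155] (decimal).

U+2251

Offset 0: leading byte 0xE0 = 11100000 → 3-byte char #1 = E0 A6 96.
Offset 3: leading byte 0xE2 = 11100010 → 3-byte char #2 = E2 89 91.
Leading byte 0xE2 = 11100010 matches 1110xxxx → 3-byte sequence.
Byte 1: 0xE2 = 11100010, payload 0010 (4 bits).
Byte 2: 0x89 = 10001001 (10xxxxxx ✓), payload 001001.
Byte 3: 0x91 = 10010001 (10xxxxxx ✓), payload 010001.
Concatenate: 0010001001010001 = 0x2251 (16 bits → U+2251).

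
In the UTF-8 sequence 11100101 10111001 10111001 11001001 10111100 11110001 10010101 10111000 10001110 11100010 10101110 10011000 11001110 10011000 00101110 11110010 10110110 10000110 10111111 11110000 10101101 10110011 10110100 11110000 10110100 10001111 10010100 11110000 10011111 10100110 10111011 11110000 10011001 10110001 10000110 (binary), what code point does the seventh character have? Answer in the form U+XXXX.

Offset 0: leading byte 0xE5 = 11100101 → 3-byte char #1 = E5 B9 B9.
Offset 3: leading byte 0xC9 = 11001001 → 2-byte char #2 = C9 BC.
Offset 5: leading byte 0xF1 = 11110001 → 4-byte char #3 = F1 95 B8 8E.
Offset 9: leading byte 0xE2 = 11100010 → 3-byte char #4 = E2 AE 98.
Offset 12: leading byte 0xCE = 11001110 → 2-byte char #5 = CE 98.
Offset 14: leading byte 0x2E = 00101110 → 1-byte char #6 = 2E.
Offset 15: leading byte 0xF2 = 11110010 → 4-byte char #7 = F2 B6 86 BF.
Leading byte 0xF2 = 11110010 matches 11110xxx → 4-byte sequence.
Byte 1: 0xF2 = 11110010, payload 010 (3 bits).
Byte 2: 0xB6 = 10110110 (10xxxxxx ✓), payload 110110.
Byte 3: 0x86 = 10000110 (10xxxxxx ✓), payload 000110.
Byte 4: 0xBF = 10111111 (10xxxxxx ✓), payload 111111.
Concatenate: 010110110000110111111 = 0xB61BF (21 bits → U+B61BF).

U+B61BF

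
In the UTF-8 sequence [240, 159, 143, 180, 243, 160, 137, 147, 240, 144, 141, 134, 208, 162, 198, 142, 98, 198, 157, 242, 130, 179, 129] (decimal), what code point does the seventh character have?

Offset 0: leading byte 0xF0 = 11110000 → 4-byte char #1 = F0 9F 8F B4.
Offset 4: leading byte 0xF3 = 11110011 → 4-byte char #2 = F3 A0 89 93.
Offset 8: leading byte 0xF0 = 11110000 → 4-byte char #3 = F0 90 8D 86.
Offset 12: leading byte 0xD0 = 11010000 → 2-byte char #4 = D0 A2.
Offset 14: leading byte 0xC6 = 11000110 → 2-byte char #5 = C6 8E.
Offset 16: leading byte 0x62 = 01100010 → 1-byte char #6 = 62.
Offset 17: leading byte 0xC6 = 11000110 → 2-byte char #7 = C6 9D.
Leading byte 0xC6 = 11000110 matches 110xxxxx → 2-byte sequence.
Byte 1: 0xC6 = 11000110, payload 00110 (5 bits).
Byte 2: 0x9D = 10011101 (10xxxxxx ✓), payload 011101.
Concatenate: 00110011101 = 0x19D (11 bits → U+019D).

U+019D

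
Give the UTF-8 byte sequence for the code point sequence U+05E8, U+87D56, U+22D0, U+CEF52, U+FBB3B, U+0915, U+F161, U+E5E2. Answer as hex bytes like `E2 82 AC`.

U+05E8: 2-byte form → D7 A8.
U+87D56: 4-byte form → F2 87 B5 96.
U+22D0: 3-byte form → E2 8B 90.
U+CEF52: 4-byte form → F3 8E BD 92.
U+FBB3B: 4-byte form → F3 BB AC BB.
U+0915: 3-byte form → E0 A4 95.
U+F161: 3-byte form → EF 85 A1.
U+E5E2: 3-byte form → EE 97 A2.
Concatenated (26 bytes): D7 A8 F2 87 B5 96 E2 8B 90 F3 8E BD 92 F3 BB AC BB E0 A4 95 EF 85 A1 EE 97 A2.

D7 A8 F2 87 B5 96 E2 8B 90 F3 8E BD 92 F3 BB AC BB E0 A4 95 EF 85 A1 EE 97 A2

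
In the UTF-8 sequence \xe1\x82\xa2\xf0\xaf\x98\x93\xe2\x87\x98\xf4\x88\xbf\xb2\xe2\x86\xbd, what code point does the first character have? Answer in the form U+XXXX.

U+10A2

Offset 0: leading byte 0xE1 = 11100001 → 3-byte char #1 = E1 82 A2.
Leading byte 0xE1 = 11100001 matches 1110xxxx → 3-byte sequence.
Byte 1: 0xE1 = 11100001, payload 0001 (4 bits).
Byte 2: 0x82 = 10000010 (10xxxxxx ✓), payload 000010.
Byte 3: 0xA2 = 10100010 (10xxxxxx ✓), payload 100010.
Concatenate: 0001000010100010 = 0x10A2 (16 bits → U+10A2).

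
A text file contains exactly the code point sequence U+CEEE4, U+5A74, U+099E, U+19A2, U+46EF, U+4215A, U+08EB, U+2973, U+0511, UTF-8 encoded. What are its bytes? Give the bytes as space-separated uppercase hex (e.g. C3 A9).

F3 8E BB A4 E5 A9 B4 E0 A6 9E E1 A6 A2 E4 9B AF F1 82 85 9A E0 A3 AB E2 A5 B3 D4 91

U+CEEE4: 4-byte form → F3 8E BB A4.
U+5A74: 3-byte form → E5 A9 B4.
U+099E: 3-byte form → E0 A6 9E.
U+19A2: 3-byte form → E1 A6 A2.
U+46EF: 3-byte form → E4 9B AF.
U+4215A: 4-byte form → F1 82 85 9A.
U+08EB: 3-byte form → E0 A3 AB.
U+2973: 3-byte form → E2 A5 B3.
U+0511: 2-byte form → D4 91.
Concatenated (28 bytes): F3 8E BB A4 E5 A9 B4 E0 A6 9E E1 A6 A2 E4 9B AF F1 82 85 9A E0 A3 AB E2 A5 B3 D4 91.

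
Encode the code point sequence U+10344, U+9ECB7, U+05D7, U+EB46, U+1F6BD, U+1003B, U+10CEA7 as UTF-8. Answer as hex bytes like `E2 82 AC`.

U+10344: 4-byte form → F0 90 8D 84.
U+9ECB7: 4-byte form → F2 9E B2 B7.
U+05D7: 2-byte form → D7 97.
U+EB46: 3-byte form → EE AD 86.
U+1F6BD: 4-byte form → F0 9F 9A BD.
U+1003B: 4-byte form → F0 90 80 BB.
U+10CEA7: 4-byte form → F4 8C BA A7.
Concatenated (25 bytes): F0 90 8D 84 F2 9E B2 B7 D7 97 EE AD 86 F0 9F 9A BD F0 90 80 BB F4 8C BA A7.

F0 90 8D 84 F2 9E B2 B7 D7 97 EE AD 86 F0 9F 9A BD F0 90 80 BB F4 8C BA A7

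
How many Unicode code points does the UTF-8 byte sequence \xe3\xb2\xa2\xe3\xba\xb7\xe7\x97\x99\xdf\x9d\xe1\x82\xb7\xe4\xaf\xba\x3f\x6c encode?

8

Byte at offset 0: 0xE3 = 11100011 → 3-byte char (#1). Advance 3.
Byte at offset 3: 0xE3 = 11100011 → 3-byte char (#2). Advance 3.
Byte at offset 6: 0xE7 = 11100111 → 3-byte char (#3). Advance 3.
Byte at offset 9: 0xDF = 11011111 → 2-byte char (#4). Advance 2.
Byte at offset 11: 0xE1 = 11100001 → 3-byte char (#5). Advance 3.
Byte at offset 14: 0xE4 = 11100100 → 3-byte char (#6). Advance 3.
Byte at offset 17: 0x3F = 00111111 → 1-byte char (#7). Advance 1.
Byte at offset 18: 0x6C = 01101100 → 1-byte char (#8). Advance 1.
Reached end at offset 19 after 8 code points.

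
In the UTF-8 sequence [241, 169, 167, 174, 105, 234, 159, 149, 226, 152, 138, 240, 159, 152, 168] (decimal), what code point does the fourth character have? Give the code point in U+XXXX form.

Offset 0: leading byte 0xF1 = 11110001 → 4-byte char #1 = F1 A9 A7 AE.
Offset 4: leading byte 0x69 = 01101001 → 1-byte char #2 = 69.
Offset 5: leading byte 0xEA = 11101010 → 3-byte char #3 = EA 9F 95.
Offset 8: leading byte 0xE2 = 11100010 → 3-byte char #4 = E2 98 8A.
Leading byte 0xE2 = 11100010 matches 1110xxxx → 3-byte sequence.
Byte 1: 0xE2 = 11100010, payload 0010 (4 bits).
Byte 2: 0x98 = 10011000 (10xxxxxx ✓), payload 011000.
Byte 3: 0x8A = 10001010 (10xxxxxx ✓), payload 001010.
Concatenate: 0010011000001010 = 0x260A (16 bits → U+260A).

U+260A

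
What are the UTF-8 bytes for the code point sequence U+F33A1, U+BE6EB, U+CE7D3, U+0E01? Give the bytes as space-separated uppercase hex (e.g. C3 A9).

F3 B3 8E A1 F2 BE 9B AB F3 8E 9F 93 E0 B8 81

U+F33A1: 4-byte form → F3 B3 8E A1.
U+BE6EB: 4-byte form → F2 BE 9B AB.
U+CE7D3: 4-byte form → F3 8E 9F 93.
U+0E01: 3-byte form → E0 B8 81.
Concatenated (15 bytes): F3 B3 8E A1 F2 BE 9B AB F3 8E 9F 93 E0 B8 81.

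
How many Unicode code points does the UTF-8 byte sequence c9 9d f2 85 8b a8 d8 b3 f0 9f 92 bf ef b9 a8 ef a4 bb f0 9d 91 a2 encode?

7

Byte at offset 0: 0xC9 = 11001001 → 2-byte char (#1). Advance 2.
Byte at offset 2: 0xF2 = 11110010 → 4-byte char (#2). Advance 4.
Byte at offset 6: 0xD8 = 11011000 → 2-byte char (#3). Advance 2.
Byte at offset 8: 0xF0 = 11110000 → 4-byte char (#4). Advance 4.
Byte at offset 12: 0xEF = 11101111 → 3-byte char (#5). Advance 3.
Byte at offset 15: 0xEF = 11101111 → 3-byte char (#6). Advance 3.
Byte at offset 18: 0xF0 = 11110000 → 4-byte char (#7). Advance 4.
Reached end at offset 22 after 7 code points.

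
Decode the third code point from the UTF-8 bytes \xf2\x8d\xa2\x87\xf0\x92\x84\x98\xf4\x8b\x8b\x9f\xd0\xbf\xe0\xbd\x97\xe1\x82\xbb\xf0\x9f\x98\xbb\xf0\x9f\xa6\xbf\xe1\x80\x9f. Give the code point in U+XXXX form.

Offset 0: leading byte 0xF2 = 11110010 → 4-byte char #1 = F2 8D A2 87.
Offset 4: leading byte 0xF0 = 11110000 → 4-byte char #2 = F0 92 84 98.
Offset 8: leading byte 0xF4 = 11110100 → 4-byte char #3 = F4 8B 8B 9F.
Leading byte 0xF4 = 11110100 matches 11110xxx → 4-byte sequence.
Byte 1: 0xF4 = 11110100, payload 100 (3 bits).
Byte 2: 0x8B = 10001011 (10xxxxxx ✓), payload 001011.
Byte 3: 0x8B = 10001011 (10xxxxxx ✓), payload 001011.
Byte 4: 0x9F = 10011111 (10xxxxxx ✓), payload 011111.
Concatenate: 100001011001011011111 = 0x10B2DF (21 bits → U+10B2DF).

U+10B2DF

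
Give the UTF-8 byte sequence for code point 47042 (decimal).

EB 9F 82

U+B7C2 = 0xB7C2 = 47042 decimal. In range U+0800–U+FFFF → 3-byte form: 1110xxxx 10xxxxxx 10xxxxxx.
Binary (16 bits): 1011011111000010.
Split 4+6+6: 1011 | 011111 | 000010.
Byte 1: 11101011 = 0xEB.
Byte 2: 10011111 = 0x9F.
Byte 3: 10000010 = 0x82.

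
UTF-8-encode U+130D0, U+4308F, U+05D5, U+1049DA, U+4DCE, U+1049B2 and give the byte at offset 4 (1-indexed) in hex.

1-indexed offset 4 is 0-indexed offset 3.
U+130D0 → 4-byte form F0 93 83 90 at offsets 0–3.
Offset 3 falls in char 1's range; it's byte 4 of F0 93 83 90 = 0x90.

0x90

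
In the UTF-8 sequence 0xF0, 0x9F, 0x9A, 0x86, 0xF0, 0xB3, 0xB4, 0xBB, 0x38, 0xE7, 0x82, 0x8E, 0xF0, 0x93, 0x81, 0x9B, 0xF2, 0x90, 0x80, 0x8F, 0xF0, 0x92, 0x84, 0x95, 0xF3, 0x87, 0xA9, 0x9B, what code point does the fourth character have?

U+708E

Offset 0: leading byte 0xF0 = 11110000 → 4-byte char #1 = F0 9F 9A 86.
Offset 4: leading byte 0xF0 = 11110000 → 4-byte char #2 = F0 B3 B4 BB.
Offset 8: leading byte 0x38 = 00111000 → 1-byte char #3 = 38.
Offset 9: leading byte 0xE7 = 11100111 → 3-byte char #4 = E7 82 8E.
Leading byte 0xE7 = 11100111 matches 1110xxxx → 3-byte sequence.
Byte 1: 0xE7 = 11100111, payload 0111 (4 bits).
Byte 2: 0x82 = 10000010 (10xxxxxx ✓), payload 000010.
Byte 3: 0x8E = 10001110 (10xxxxxx ✓), payload 001110.
Concatenate: 0111000010001110 = 0x708E (16 bits → U+708E).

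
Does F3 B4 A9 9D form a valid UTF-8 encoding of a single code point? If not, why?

valid

Leading byte 0xF3 = 11110011 → 4-byte form.
Continuation bytes 0xB4=10110100, 0xA9=10101001, 0x9D=10011101 all match 10xxxxxx.
Decoded value 0xF4A5D is ≥ 0x10000 (shortest form) and not a surrogate.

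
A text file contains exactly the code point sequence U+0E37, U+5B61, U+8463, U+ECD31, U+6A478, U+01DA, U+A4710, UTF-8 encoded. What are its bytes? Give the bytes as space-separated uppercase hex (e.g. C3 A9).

U+0E37: 3-byte form → E0 B8 B7.
U+5B61: 3-byte form → E5 AD A1.
U+8463: 3-byte form → E8 91 A3.
U+ECD31: 4-byte form → F3 AC B4 B1.
U+6A478: 4-byte form → F1 AA 91 B8.
U+01DA: 2-byte form → C7 9A.
U+A4710: 4-byte form → F2 A4 9C 90.
Concatenated (23 bytes): E0 B8 B7 E5 AD A1 E8 91 A3 F3 AC B4 B1 F1 AA 91 B8 C7 9A F2 A4 9C 90.

E0 B8 B7 E5 AD A1 E8 91 A3 F3 AC B4 B1 F1 AA 91 B8 C7 9A F2 A4 9C 90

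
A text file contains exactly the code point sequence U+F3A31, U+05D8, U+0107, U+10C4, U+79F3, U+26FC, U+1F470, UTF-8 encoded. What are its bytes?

U+F3A31: 4-byte form → F3 B3 A8 B1.
U+05D8: 2-byte form → D7 98.
U+0107: 2-byte form → C4 87.
U+10C4: 3-byte form → E1 83 84.
U+79F3: 3-byte form → E7 A7 B3.
U+26FC: 3-byte form → E2 9B BC.
U+1F470: 4-byte form → F0 9F 91 B0.
Concatenated (21 bytes): F3 B3 A8 B1 D7 98 C4 87 E1 83 84 E7 A7 B3 E2 9B BC F0 9F 91 B0.

F3 B3 A8 B1 D7 98 C4 87 E1 83 84 E7 A7 B3 E2 9B BC F0 9F 91 B0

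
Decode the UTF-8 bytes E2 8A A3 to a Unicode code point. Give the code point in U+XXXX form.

U+22A3

Leading byte 0xE2 = 11100010 matches 1110xxxx → 3-byte sequence.
Byte 1: 0xE2 = 11100010, payload 0010 (4 bits).
Byte 2: 0x8A = 10001010 (10xxxxxx ✓), payload 001010.
Byte 3: 0xA3 = 10100011 (10xxxxxx ✓), payload 100011.
Concatenate: 0010001010100011 = 0x22A3 (16 bits → U+22A3).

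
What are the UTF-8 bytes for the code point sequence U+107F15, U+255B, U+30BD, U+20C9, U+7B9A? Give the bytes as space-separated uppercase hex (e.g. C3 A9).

F4 87 BC 95 E2 95 9B E3 82 BD E2 83 89 E7 AE 9A

U+107F15: 4-byte form → F4 87 BC 95.
U+255B: 3-byte form → E2 95 9B.
U+30BD: 3-byte form → E3 82 BD.
U+20C9: 3-byte form → E2 83 89.
U+7B9A: 3-byte form → E7 AE 9A.
Concatenated (16 bytes): F4 87 BC 95 E2 95 9B E3 82 BD E2 83 89 E7 AE 9A.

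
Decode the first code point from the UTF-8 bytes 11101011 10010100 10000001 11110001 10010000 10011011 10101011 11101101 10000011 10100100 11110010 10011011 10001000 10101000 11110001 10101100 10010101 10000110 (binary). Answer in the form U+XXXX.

U+B501

Offset 0: leading byte 0xEB = 11101011 → 3-byte char #1 = EB 94 81.
Leading byte 0xEB = 11101011 matches 1110xxxx → 3-byte sequence.
Byte 1: 0xEB = 11101011, payload 1011 (4 bits).
Byte 2: 0x94 = 10010100 (10xxxxxx ✓), payload 010100.
Byte 3: 0x81 = 10000001 (10xxxxxx ✓), payload 000001.
Concatenate: 1011010100000001 = 0xB501 (16 bits → U+B501).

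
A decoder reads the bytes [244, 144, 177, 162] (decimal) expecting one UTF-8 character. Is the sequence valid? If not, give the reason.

Leading byte 0xF4 = 11110100 → 4-byte form.
Payload = 0x110C62, which exceeds U+10FFFF, the maximum Unicode code point. (Leading bytes F5–FF, or F4 followed by ≥ 0x90, are invalid.)

invalid (encodes a value above U+10FFFF)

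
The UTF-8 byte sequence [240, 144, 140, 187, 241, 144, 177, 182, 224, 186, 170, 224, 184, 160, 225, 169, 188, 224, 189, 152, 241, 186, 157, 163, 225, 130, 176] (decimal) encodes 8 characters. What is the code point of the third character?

U+0EAA

Offset 0: leading byte 0xF0 = 11110000 → 4-byte char #1 = F0 90 8C BB.
Offset 4: leading byte 0xF1 = 11110001 → 4-byte char #2 = F1 90 B1 B6.
Offset 8: leading byte 0xE0 = 11100000 → 3-byte char #3 = E0 BA AA.
Leading byte 0xE0 = 11100000 matches 1110xxxx → 3-byte sequence.
Byte 1: 0xE0 = 11100000, payload 0000 (4 bits).
Byte 2: 0xBA = 10111010 (10xxxxxx ✓), payload 111010.
Byte 3: 0xAA = 10101010 (10xxxxxx ✓), payload 101010.
Concatenate: 0000111010101010 = 0xEAA (16 bits → U+0EAA).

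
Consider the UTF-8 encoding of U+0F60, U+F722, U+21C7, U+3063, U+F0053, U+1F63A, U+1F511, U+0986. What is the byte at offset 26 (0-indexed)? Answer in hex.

U+0F60 → 3-byte form E0 BD A0 at offsets 0–2.
U+F722 → 3-byte form EF 9C A2 at offsets 3–5.
U+21C7 → 3-byte form E2 87 87 at offsets 6–8.
U+3063 → 3-byte form E3 81 A3 at offsets 9–11.
U+F0053 → 4-byte form F3 B0 81 93 at offsets 12–15.
U+1F63A → 4-byte form F0 9F 98 BA at offsets 16–19.
U+1F511 → 4-byte form F0 9F 94 91 at offsets 20–23.
U+0986 → 3-byte form E0 A6 86 at offsets 24–26.
Offset 26 falls in char 8's range; it's byte 3 of E0 A6 86 = 0x86.

0x86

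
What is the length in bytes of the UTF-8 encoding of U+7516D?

U+7516D = 0x7516D. UTF-8 uses 1 byte below 0x80, 2 below 0x800, 3 below 0x10000, 4 up to 0x10FFFF. 0x7516D is in U+10000–U+10FFFF → 4 bytes.

4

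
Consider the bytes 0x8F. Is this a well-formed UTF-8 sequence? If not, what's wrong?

Byte 0x8F = 10001111 has the form 10xxxxxx — a continuation byte — but there is no preceding leading byte.

invalid (continuation byte with no leading byte)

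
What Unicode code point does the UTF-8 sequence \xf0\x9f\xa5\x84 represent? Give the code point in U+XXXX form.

Leading byte 0xF0 = 11110000 matches 11110xxx → 4-byte sequence.
Byte 1: 0xF0 = 11110000, payload 000 (3 bits).
Byte 2: 0x9F = 10011111 (10xxxxxx ✓), payload 011111.
Byte 3: 0xA5 = 10100101 (10xxxxxx ✓), payload 100101.
Byte 4: 0x84 = 10000100 (10xxxxxx ✓), payload 000100.
Concatenate: 000011111100101000100 = 0x1F944 (21 bits → U+1F944).

U+1F944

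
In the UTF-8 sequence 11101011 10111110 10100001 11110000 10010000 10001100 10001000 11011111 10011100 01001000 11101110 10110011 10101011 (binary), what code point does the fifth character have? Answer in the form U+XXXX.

Offset 0: leading byte 0xEB = 11101011 → 3-byte char #1 = EB BE A1.
Offset 3: leading byte 0xF0 = 11110000 → 4-byte char #2 = F0 90 8C 88.
Offset 7: leading byte 0xDF = 11011111 → 2-byte char #3 = DF 9C.
Offset 9: leading byte 0x48 = 01001000 → 1-byte char #4 = 48.
Offset 10: leading byte 0xEE = 11101110 → 3-byte char #5 = EE B3 AB.
Leading byte 0xEE = 11101110 matches 1110xxxx → 3-byte sequence.
Byte 1: 0xEE = 11101110, payload 1110 (4 bits).
Byte 2: 0xB3 = 10110011 (10xxxxxx ✓), payload 110011.
Byte 3: 0xAB = 10101011 (10xxxxxx ✓), payload 101011.
Concatenate: 1110110011101011 = 0xECEB (16 bits → U+ECEB).

U+ECEB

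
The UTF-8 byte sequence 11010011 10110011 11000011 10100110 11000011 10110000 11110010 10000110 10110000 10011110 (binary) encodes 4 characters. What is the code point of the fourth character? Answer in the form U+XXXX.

U+86C1E

Offset 0: leading byte 0xD3 = 11010011 → 2-byte char #1 = D3 B3.
Offset 2: leading byte 0xC3 = 11000011 → 2-byte char #2 = C3 A6.
Offset 4: leading byte 0xC3 = 11000011 → 2-byte char #3 = C3 B0.
Offset 6: leading byte 0xF2 = 11110010 → 4-byte char #4 = F2 86 B0 9E.
Leading byte 0xF2 = 11110010 matches 11110xxx → 4-byte sequence.
Byte 1: 0xF2 = 11110010, payload 010 (3 bits).
Byte 2: 0x86 = 10000110 (10xxxxxx ✓), payload 000110.
Byte 3: 0xB0 = 10110000 (10xxxxxx ✓), payload 110000.
Byte 4: 0x9E = 10011110 (10xxxxxx ✓), payload 011110.
Concatenate: 010000110110000011110 = 0x86C1E (21 bits → U+86C1E).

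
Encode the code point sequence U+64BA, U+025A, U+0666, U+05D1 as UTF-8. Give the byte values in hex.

U+64BA: 3-byte form → E6 92 BA.
U+025A: 2-byte form → C9 9A.
U+0666: 2-byte form → D9 A6.
U+05D1: 2-byte form → D7 91.
Concatenated (9 bytes): E6 92 BA C9 9A D9 A6 D7 91.

E6 92 BA C9 9A D9 A6 D7 91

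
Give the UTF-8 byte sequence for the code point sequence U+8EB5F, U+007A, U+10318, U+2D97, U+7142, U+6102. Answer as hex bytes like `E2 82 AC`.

U+8EB5F: 4-byte form → F2 8E AD 9F.
U+007A: 1-byte form → 7A.
U+10318: 4-byte form → F0 90 8C 98.
U+2D97: 3-byte form → E2 B6 97.
U+7142: 3-byte form → E7 85 82.
U+6102: 3-byte form → E6 84 82.
Concatenated (18 bytes): F2 8E AD 9F 7A F0 90 8C 98 E2 B6 97 E7 85 82 E6 84 82.

F2 8E AD 9F 7A F0 90 8C 98 E2 B6 97 E7 85 82 E6 84 82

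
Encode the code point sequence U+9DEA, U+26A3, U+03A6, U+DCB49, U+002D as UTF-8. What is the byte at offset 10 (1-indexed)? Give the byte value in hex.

0x9C

1-indexed offset 10 is 0-indexed offset 9.
U+9DEA → 3-byte form E9 B7 AA at offsets 0–2.
U+26A3 → 3-byte form E2 9A A3 at offsets 3–5.
U+03A6 → 2-byte form CE A6 at offsets 6–7.
U+DCB49 → 4-byte form F3 9C AD 89 at offsets 8–11.
Offset 9 falls in char 4's range; it's byte 2 of F3 9C AD 89 = 0x9C.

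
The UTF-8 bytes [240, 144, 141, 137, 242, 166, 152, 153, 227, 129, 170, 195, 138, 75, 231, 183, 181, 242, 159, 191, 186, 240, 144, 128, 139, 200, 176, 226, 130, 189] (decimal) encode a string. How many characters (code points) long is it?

10

Byte at offset 0: 0xF0 = 11110000 → 4-byte char (#1). Advance 4.
Byte at offset 4: 0xF2 = 11110010 → 4-byte char (#2). Advance 4.
Byte at offset 8: 0xE3 = 11100011 → 3-byte char (#3). Advance 3.
Byte at offset 11: 0xC3 = 11000011 → 2-byte char (#4). Advance 2.
Byte at offset 13: 0x4B = 01001011 → 1-byte char (#5). Advance 1.
Byte at offset 14: 0xE7 = 11100111 → 3-byte char (#6). Advance 3.
Byte at offset 17: 0xF2 = 11110010 → 4-byte char (#7). Advance 4.
Byte at offset 21: 0xF0 = 11110000 → 4-byte char (#8). Advance 4.
Byte at offset 25: 0xC8 = 11001000 → 2-byte char (#9). Advance 2.
Byte at offset 27: 0xE2 = 11100010 → 3-byte char (#10). Advance 3.
Reached end at offset 30 after 10 code points.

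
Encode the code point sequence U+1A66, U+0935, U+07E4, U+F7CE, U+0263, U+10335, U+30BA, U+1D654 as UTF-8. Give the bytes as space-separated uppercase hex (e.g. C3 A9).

U+1A66: 3-byte form → E1 A9 A6.
U+0935: 3-byte form → E0 A4 B5.
U+07E4: 2-byte form → DF A4.
U+F7CE: 3-byte form → EF 9F 8E.
U+0263: 2-byte form → C9 A3.
U+10335: 4-byte form → F0 90 8C B5.
U+30BA: 3-byte form → E3 82 BA.
U+1D654: 4-byte form → F0 9D 99 94.
Concatenated (24 bytes): E1 A9 A6 E0 A4 B5 DF A4 EF 9F 8E C9 A3 F0 90 8C B5 E3 82 BA F0 9D 99 94.

E1 A9 A6 E0 A4 B5 DF A4 EF 9F 8E C9 A3 F0 90 8C B5 E3 82 BA F0 9D 99 94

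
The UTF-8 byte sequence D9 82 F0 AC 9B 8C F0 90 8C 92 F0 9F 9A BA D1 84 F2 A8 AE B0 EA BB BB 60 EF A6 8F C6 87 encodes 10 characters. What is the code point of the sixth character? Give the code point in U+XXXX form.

U+A8BB0

Offset 0: leading byte 0xD9 = 11011001 → 2-byte char #1 = D9 82.
Offset 2: leading byte 0xF0 = 11110000 → 4-byte char #2 = F0 AC 9B 8C.
Offset 6: leading byte 0xF0 = 11110000 → 4-byte char #3 = F0 90 8C 92.
Offset 10: leading byte 0xF0 = 11110000 → 4-byte char #4 = F0 9F 9A BA.
Offset 14: leading byte 0xD1 = 11010001 → 2-byte char #5 = D1 84.
Offset 16: leading byte 0xF2 = 11110010 → 4-byte char #6 = F2 A8 AE B0.
Leading byte 0xF2 = 11110010 matches 11110xxx → 4-byte sequence.
Byte 1: 0xF2 = 11110010, payload 010 (3 bits).
Byte 2: 0xA8 = 10101000 (10xxxxxx ✓), payload 101000.
Byte 3: 0xAE = 10101110 (10xxxxxx ✓), payload 101110.
Byte 4: 0xB0 = 10110000 (10xxxxxx ✓), payload 110000.
Concatenate: 010101000101110110000 = 0xA8BB0 (21 bits → U+A8BB0).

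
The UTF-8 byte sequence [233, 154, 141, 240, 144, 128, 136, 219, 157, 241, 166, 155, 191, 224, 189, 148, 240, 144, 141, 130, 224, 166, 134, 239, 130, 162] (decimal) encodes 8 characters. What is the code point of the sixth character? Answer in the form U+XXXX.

Offset 0: leading byte 0xE9 = 11101001 → 3-byte char #1 = E9 9A 8D.
Offset 3: leading byte 0xF0 = 11110000 → 4-byte char #2 = F0 90 80 88.
Offset 7: leading byte 0xDB = 11011011 → 2-byte char #3 = DB 9D.
Offset 9: leading byte 0xF1 = 11110001 → 4-byte char #4 = F1 A6 9B BF.
Offset 13: leading byte 0xE0 = 11100000 → 3-byte char #5 = E0 BD 94.
Offset 16: leading byte 0xF0 = 11110000 → 4-byte char #6 = F0 90 8D 82.
Leading byte 0xF0 = 11110000 matches 11110xxx → 4-byte sequence.
Byte 1: 0xF0 = 11110000, payload 000 (3 bits).
Byte 2: 0x90 = 10010000 (10xxxxxx ✓), payload 010000.
Byte 3: 0x8D = 10001101 (10xxxxxx ✓), payload 001101.
Byte 4: 0x82 = 10000010 (10xxxxxx ✓), payload 000010.
Concatenate: 000010000001101000010 = 0x10342 (21 bits → U+10342).

U+10342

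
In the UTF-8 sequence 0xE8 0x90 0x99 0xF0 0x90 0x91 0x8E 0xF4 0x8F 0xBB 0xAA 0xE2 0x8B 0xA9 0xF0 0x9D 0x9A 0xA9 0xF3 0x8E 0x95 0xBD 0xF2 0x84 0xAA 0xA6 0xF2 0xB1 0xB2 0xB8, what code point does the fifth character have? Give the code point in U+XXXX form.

Offset 0: leading byte 0xE8 = 11101000 → 3-byte char #1 = E8 90 99.
Offset 3: leading byte 0xF0 = 11110000 → 4-byte char #2 = F0 90 91 8E.
Offset 7: leading byte 0xF4 = 11110100 → 4-byte char #3 = F4 8F BB AA.
Offset 11: leading byte 0xE2 = 11100010 → 3-byte char #4 = E2 8B A9.
Offset 14: leading byte 0xF0 = 11110000 → 4-byte char #5 = F0 9D 9A A9.
Leading byte 0xF0 = 11110000 matches 11110xxx → 4-byte sequence.
Byte 1: 0xF0 = 11110000, payload 000 (3 bits).
Byte 2: 0x9D = 10011101 (10xxxxxx ✓), payload 011101.
Byte 3: 0x9A = 10011010 (10xxxxxx ✓), payload 011010.
Byte 4: 0xA9 = 10101001 (10xxxxxx ✓), payload 101001.
Concatenate: 000011101011010101001 = 0x1D6A9 (21 bits → U+1D6A9).

U+1D6A9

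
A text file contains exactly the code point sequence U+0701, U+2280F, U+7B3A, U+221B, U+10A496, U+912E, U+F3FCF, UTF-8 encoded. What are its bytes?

U+0701: 2-byte form → DC 81.
U+2280F: 4-byte form → F0 A2 A0 8F.
U+7B3A: 3-byte form → E7 AC BA.
U+221B: 3-byte form → E2 88 9B.
U+10A496: 4-byte form → F4 8A 92 96.
U+912E: 3-byte form → E9 84 AE.
U+F3FCF: 4-byte form → F3 B3 BF 8F.
Concatenated (23 bytes): DC 81 F0 A2 A0 8F E7 AC BA E2 88 9B F4 8A 92 96 E9 84 AE F3 B3 BF 8F.

DC 81 F0 A2 A0 8F E7 AC BA E2 88 9B F4 8A 92 96 E9 84 AE F3 B3 BF 8F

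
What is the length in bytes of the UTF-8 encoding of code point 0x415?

U+0415 = 0x415. UTF-8 uses 1 byte below 0x80, 2 below 0x800, 3 below 0x10000, 4 up to 0x10FFFF. 0x415 is in U+0080–U+07FF → 2 bytes.

2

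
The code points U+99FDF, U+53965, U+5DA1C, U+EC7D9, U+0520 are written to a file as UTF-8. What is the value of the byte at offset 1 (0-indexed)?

U+99FDF → 4-byte form F2 99 BF 9F at offsets 0–3.
Offset 1 falls in char 1's range; it's byte 2 of F2 99 BF 9F = 0x99.

0x99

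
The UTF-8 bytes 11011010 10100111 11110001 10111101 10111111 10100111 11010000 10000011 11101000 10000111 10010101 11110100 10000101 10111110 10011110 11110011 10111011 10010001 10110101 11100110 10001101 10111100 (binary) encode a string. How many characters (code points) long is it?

Byte at offset 0: 0xDA = 11011010 → 2-byte char (#1). Advance 2.
Byte at offset 2: 0xF1 = 11110001 → 4-byte char (#2). Advance 4.
Byte at offset 6: 0xD0 = 11010000 → 2-byte char (#3). Advance 2.
Byte at offset 8: 0xE8 = 11101000 → 3-byte char (#4). Advance 3.
Byte at offset 11: 0xF4 = 11110100 → 4-byte char (#5). Advance 4.
Byte at offset 15: 0xF3 = 11110011 → 4-byte char (#6). Advance 4.
Byte at offset 19: 0xE6 = 11100110 → 3-byte char (#7). Advance 3.
Reached end at offset 22 after 7 code points.

7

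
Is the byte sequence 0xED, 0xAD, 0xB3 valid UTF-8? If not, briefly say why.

invalid (encodes a surrogate (U+D800–U+DFFF))

Structurally a 3-byte sequence; payload = 0xDB73.
But 0xDB73 is in U+D800–U+DFFF, the surrogate range. Surrogates are not Unicode scalar values and are forbidden in UTF-8.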